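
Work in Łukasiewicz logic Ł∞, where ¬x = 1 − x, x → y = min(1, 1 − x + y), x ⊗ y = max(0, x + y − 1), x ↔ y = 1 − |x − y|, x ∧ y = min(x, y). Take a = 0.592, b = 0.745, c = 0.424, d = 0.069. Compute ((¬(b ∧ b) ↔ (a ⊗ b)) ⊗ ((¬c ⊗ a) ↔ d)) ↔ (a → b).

b ∧ b = min(0.745, 0.745) = 0.745
¬(b ∧ b) = 1 − 0.745 = 0.255
a ⊗ b = max(0, 0.592 + 0.745 − 1) = max(0, 0.337) = 0.337
¬(b ∧ b) ↔ (a ⊗ b) = 1 − |0.255 − 0.337| = 1 − 0.082 = 0.918
¬c = 1 − 0.424 = 0.576
¬c ⊗ a = max(0, 0.576 + 0.592 − 1) = max(0, 0.168) = 0.168
(¬c ⊗ a) ↔ d = 1 − |0.168 − 0.069| = 1 − 0.099 = 0.901
(¬(b ∧ b) ↔ (a ⊗ b)) ⊗ ((¬c ⊗ a) ↔ d) = max(0, 0.918 + 0.901 − 1) = max(0, 0.819) = 0.819
a → b = min(1, 1 − 0.592 + 0.745) = min(1, 1.153) = 1.000
((¬(b ∧ b) ↔ (a ⊗ b)) ⊗ ((¬c ⊗ a) ↔ d)) ↔ (a → b) = 1 − |0.819 − 1.000| = 1 − 0.181 = 0.819

0.819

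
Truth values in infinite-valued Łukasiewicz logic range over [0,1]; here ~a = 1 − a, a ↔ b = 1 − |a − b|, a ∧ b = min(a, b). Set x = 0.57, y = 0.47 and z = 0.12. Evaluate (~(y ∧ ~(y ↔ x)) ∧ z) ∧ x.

y ↔ x = 1 − |0.47 − 0.57| = 1 − 0.10 = 0.90
~(y ↔ x) = 1 − 0.90 = 0.10
y ∧ ~(y ↔ x) = min(0.47, 0.10) = 0.10
~(y ∧ ~(y ↔ x)) = 1 − 0.10 = 0.90
~(y ∧ ~(y ↔ x)) ∧ z = min(0.90, 0.12) = 0.12
(~(y ∧ ~(y ↔ x)) ∧ z) ∧ x = min(0.12, 0.57) = 0.12

0.12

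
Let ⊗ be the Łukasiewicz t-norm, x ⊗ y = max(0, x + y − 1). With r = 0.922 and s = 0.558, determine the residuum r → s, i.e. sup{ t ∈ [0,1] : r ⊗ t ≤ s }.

0.636

The residuum of the Łukasiewicz t-norm gives the supremum: min(1, 1 − 0.922 + 0.558).
1 − 0.922 + 0.558 = 0.636, so t = min(1, 0.636) = 0.636.
Check: 0.922 ⊗ 0.636 = max(0, 0.558) = 0.558 ≤ 0.558.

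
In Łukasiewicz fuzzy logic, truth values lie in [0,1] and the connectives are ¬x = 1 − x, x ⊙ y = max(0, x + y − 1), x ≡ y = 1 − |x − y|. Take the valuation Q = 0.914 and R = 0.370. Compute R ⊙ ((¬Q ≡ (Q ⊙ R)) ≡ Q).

0.258

¬Q = 1 − 0.914 = 0.086
Q ⊙ R = max(0, 0.914 + 0.370 − 1) = max(0, 0.284) = 0.284
¬Q ≡ (Q ⊙ R) = 1 − |0.086 − 0.284| = 1 − 0.198 = 0.802
(¬Q ≡ (Q ⊙ R)) ≡ Q = 1 − |0.802 − 0.914| = 1 − 0.112 = 0.888
R ⊙ ((¬Q ≡ (Q ⊙ R)) ≡ Q) = max(0, 0.370 + 0.888 − 1) = max(0, 0.258) = 0.258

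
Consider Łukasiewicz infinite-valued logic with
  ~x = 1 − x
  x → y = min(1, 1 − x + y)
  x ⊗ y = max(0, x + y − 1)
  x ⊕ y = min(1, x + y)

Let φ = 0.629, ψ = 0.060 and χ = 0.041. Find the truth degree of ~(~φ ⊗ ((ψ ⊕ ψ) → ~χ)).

0.629

~φ = 1 − 0.629 = 0.371
ψ ⊕ ψ = min(1, 0.060 + 0.060) = min(1, 0.120) = 0.120
~χ = 1 − 0.041 = 0.959
(ψ ⊕ ψ) → ~χ = min(1, 1 − 0.120 + 0.959) = min(1, 1.839) = 1.000
~φ ⊗ ((ψ ⊕ ψ) → ~χ) = max(0, 0.371 + 1.000 − 1) = max(0, 0.371) = 0.371
~(~φ ⊗ ((ψ ⊕ ψ) → ~χ)) = 1 − 0.371 = 0.629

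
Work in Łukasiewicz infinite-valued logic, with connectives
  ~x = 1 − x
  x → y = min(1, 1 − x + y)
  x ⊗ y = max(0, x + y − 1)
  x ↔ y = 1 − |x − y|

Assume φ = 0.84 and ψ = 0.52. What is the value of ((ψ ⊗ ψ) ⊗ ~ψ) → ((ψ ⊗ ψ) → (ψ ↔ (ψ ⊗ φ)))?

ψ ⊗ ψ = max(0, 0.52 + 0.52 − 1) = max(0, 0.04) = 0.04
~ψ = 1 − 0.52 = 0.48
(ψ ⊗ ψ) ⊗ ~ψ = max(0, 0.04 + 0.48 − 1) = max(0, -0.48) = 0.00
ψ ⊗ φ = max(0, 0.52 + 0.84 − 1) = max(0, 0.36) = 0.36
ψ ↔ (ψ ⊗ φ) = 1 − |0.52 − 0.36| = 1 − 0.16 = 0.84
(ψ ⊗ ψ) → (ψ ↔ (ψ ⊗ φ)) = min(1, 1 − 0.04 + 0.84) = min(1, 1.80) = 1.00
((ψ ⊗ ψ) ⊗ ~ψ) → ((ψ ⊗ ψ) → (ψ ↔ (ψ ⊗ φ))) = min(1, 1 − 0.00 + 1.00) = min(1, 2.00) = 1.00

1.00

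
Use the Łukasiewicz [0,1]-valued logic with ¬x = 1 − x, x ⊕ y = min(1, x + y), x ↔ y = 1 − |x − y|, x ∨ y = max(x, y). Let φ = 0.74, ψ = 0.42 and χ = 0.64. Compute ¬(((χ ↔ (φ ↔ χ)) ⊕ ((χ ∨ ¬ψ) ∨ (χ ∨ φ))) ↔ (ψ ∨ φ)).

0.26

φ ↔ χ = 1 − |0.74 − 0.64| = 1 − 0.10 = 0.90
χ ↔ (φ ↔ χ) = 1 − |0.64 − 0.90| = 1 − 0.26 = 0.74
¬ψ = 1 − 0.42 = 0.58
χ ∨ ¬ψ = max(0.64, 0.58) = 0.64
χ ∨ φ = max(0.64, 0.74) = 0.74
(χ ∨ ¬ψ) ∨ (χ ∨ φ) = max(0.64, 0.74) = 0.74
(χ ↔ (φ ↔ χ)) ⊕ ((χ ∨ ¬ψ) ∨ (χ ∨ φ)) = min(1, 0.74 + 0.74) = min(1, 1.48) = 1.00
ψ ∨ φ = max(0.42, 0.74) = 0.74
((χ ↔ (φ ↔ χ)) ⊕ ((χ ∨ ¬ψ) ∨ (χ ∨ φ))) ↔ (ψ ∨ φ) = 1 − |1.00 − 0.74| = 1 − 0.26 = 0.74
¬(((χ ↔ (φ ↔ χ)) ⊕ ((χ ∨ ¬ψ) ∨ (χ ∨ φ))) ↔ (ψ ∨ φ)) = 1 − 0.74 = 0.26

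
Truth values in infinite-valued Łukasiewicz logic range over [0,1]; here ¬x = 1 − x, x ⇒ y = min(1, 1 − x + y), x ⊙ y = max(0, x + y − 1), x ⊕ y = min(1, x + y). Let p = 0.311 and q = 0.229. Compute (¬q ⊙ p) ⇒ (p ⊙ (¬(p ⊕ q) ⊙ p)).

0.918

¬q = 1 − 0.229 = 0.771
¬q ⊙ p = max(0, 0.771 + 0.311 − 1) = max(0, 0.082) = 0.082
p ⊕ q = min(1, 0.311 + 0.229) = min(1, 0.540) = 0.540
¬(p ⊕ q) = 1 − 0.540 = 0.460
¬(p ⊕ q) ⊙ p = max(0, 0.460 + 0.311 − 1) = max(0, -0.229) = 0.000
p ⊙ (¬(p ⊕ q) ⊙ p) = max(0, 0.311 + 0.000 − 1) = max(0, -0.689) = 0.000
(¬q ⊙ p) ⇒ (p ⊙ (¬(p ⊕ q) ⊙ p)) = min(1, 1 − 0.082 + 0.000) = min(1, 0.918) = 0.918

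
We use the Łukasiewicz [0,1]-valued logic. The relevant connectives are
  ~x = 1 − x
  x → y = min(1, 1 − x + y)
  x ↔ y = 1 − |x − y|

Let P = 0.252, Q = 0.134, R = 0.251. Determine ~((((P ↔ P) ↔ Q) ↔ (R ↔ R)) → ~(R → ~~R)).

P ↔ P = 1 − |0.252 − 0.252| = 1 − 0.000 = 1.000
(P ↔ P) ↔ Q = 1 − |1.000 − 0.134| = 1 − 0.866 = 0.134
R ↔ R = 1 − |0.251 − 0.251| = 1 − 0.000 = 1.000
((P ↔ P) ↔ Q) ↔ (R ↔ R) = 1 − |0.134 − 1.000| = 1 − 0.866 = 0.134
~R = 1 − 0.251 = 0.749
~~R = 1 − 0.749 = 0.251
R → ~~R = min(1, 1 − 0.251 + 0.251) = min(1, 1.000) = 1.000
~(R → ~~R) = 1 − 1.000 = 0.000
(((P ↔ P) ↔ Q) ↔ (R ↔ R)) → ~(R → ~~R) = min(1, 1 − 0.134 + 0.000) = min(1, 0.866) = 0.866
~((((P ↔ P) ↔ Q) ↔ (R ↔ R)) → ~(R → ~~R)) = 1 − 0.866 = 0.134

0.134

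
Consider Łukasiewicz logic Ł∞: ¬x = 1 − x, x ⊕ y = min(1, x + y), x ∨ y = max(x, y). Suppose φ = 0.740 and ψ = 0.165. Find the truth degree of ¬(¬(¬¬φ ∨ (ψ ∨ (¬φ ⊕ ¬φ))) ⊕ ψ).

¬φ = 1 − 0.740 = 0.260
¬¬φ = 1 − 0.260 = 0.740
¬φ ⊕ ¬φ = min(1, 0.260 + 0.260) = min(1, 0.520) = 0.520
ψ ∨ (¬φ ⊕ ¬φ) = max(0.165, 0.520) = 0.520
¬¬φ ∨ (ψ ∨ (¬φ ⊕ ¬φ)) = max(0.740, 0.520) = 0.740
¬(¬¬φ ∨ (ψ ∨ (¬φ ⊕ ¬φ))) = 1 − 0.740 = 0.260
¬(¬¬φ ∨ (ψ ∨ (¬φ ⊕ ¬φ))) ⊕ ψ = min(1, 0.260 + 0.165) = min(1, 0.425) = 0.425
¬(¬(¬¬φ ∨ (ψ ∨ (¬φ ⊕ ¬φ))) ⊕ ψ) = 1 − 0.425 = 0.575

0.575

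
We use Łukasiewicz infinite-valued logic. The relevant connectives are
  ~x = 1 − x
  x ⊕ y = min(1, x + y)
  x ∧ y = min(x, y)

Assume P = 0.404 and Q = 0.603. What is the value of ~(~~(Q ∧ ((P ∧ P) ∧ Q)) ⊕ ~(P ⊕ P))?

P ∧ P = min(0.404, 0.404) = 0.404
(P ∧ P) ∧ Q = min(0.404, 0.603) = 0.404
Q ∧ ((P ∧ P) ∧ Q) = min(0.603, 0.404) = 0.404
~(Q ∧ ((P ∧ P) ∧ Q)) = 1 − 0.404 = 0.596
~~(Q ∧ ((P ∧ P) ∧ Q)) = 1 − 0.596 = 0.404
P ⊕ P = min(1, 0.404 + 0.404) = min(1, 0.808) = 0.808
~(P ⊕ P) = 1 − 0.808 = 0.192
~~(Q ∧ ((P ∧ P) ∧ Q)) ⊕ ~(P ⊕ P) = min(1, 0.404 + 0.192) = min(1, 0.596) = 0.596
~(~~(Q ∧ ((P ∧ P) ∧ Q)) ⊕ ~(P ⊕ P)) = 1 − 0.596 = 0.404

0.404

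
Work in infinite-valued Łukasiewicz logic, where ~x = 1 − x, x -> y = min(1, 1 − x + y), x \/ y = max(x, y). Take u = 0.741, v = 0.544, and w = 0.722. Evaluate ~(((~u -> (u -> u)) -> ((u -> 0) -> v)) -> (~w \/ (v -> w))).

~u = 1 − 0.741 = 0.259
u -> u = min(1, 1 − 0.741 + 0.741) = min(1, 1.000) = 1.000
~u -> (u -> u) = min(1, 1 − 0.259 + 1.000) = min(1, 1.741) = 1.000
u -> 0 = min(1, 1 − 0.741 + 0.000) = min(1, 0.259) = 0.259
(u -> 0) -> v = min(1, 1 − 0.259 + 0.544) = min(1, 1.285) = 1.000
(~u -> (u -> u)) -> ((u -> 0) -> v) = min(1, 1 − 1.000 + 1.000) = min(1, 1.000) = 1.000
~w = 1 − 0.722 = 0.278
v -> w = min(1, 1 − 0.544 + 0.722) = min(1, 1.178) = 1.000
~w \/ (v -> w) = max(0.278, 1.000) = 1.000
((~u -> (u -> u)) -> ((u -> 0) -> v)) -> (~w \/ (v -> w)) = min(1, 1 − 1.000 + 1.000) = min(1, 1.000) = 1.000
~(((~u -> (u -> u)) -> ((u -> 0) -> v)) -> (~w \/ (v -> w))) = 1 − 1.000 = 0.000

0.000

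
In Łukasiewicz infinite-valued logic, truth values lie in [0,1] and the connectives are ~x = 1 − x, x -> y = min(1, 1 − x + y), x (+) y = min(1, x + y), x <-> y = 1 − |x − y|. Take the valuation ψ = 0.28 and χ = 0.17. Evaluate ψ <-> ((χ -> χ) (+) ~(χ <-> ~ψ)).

χ -> χ = min(1, 1 − 0.17 + 0.17) = min(1, 1.00) = 1.00
~ψ = 1 − 0.28 = 0.72
χ <-> ~ψ = 1 − |0.17 − 0.72| = 1 − 0.55 = 0.45
~(χ <-> ~ψ) = 1 − 0.45 = 0.55
(χ -> χ) (+) ~(χ <-> ~ψ) = min(1, 1.00 + 0.55) = min(1, 1.55) = 1.00
ψ <-> ((χ -> χ) (+) ~(χ <-> ~ψ)) = 1 − |0.28 − 1.00| = 1 − 0.72 = 0.28

0.28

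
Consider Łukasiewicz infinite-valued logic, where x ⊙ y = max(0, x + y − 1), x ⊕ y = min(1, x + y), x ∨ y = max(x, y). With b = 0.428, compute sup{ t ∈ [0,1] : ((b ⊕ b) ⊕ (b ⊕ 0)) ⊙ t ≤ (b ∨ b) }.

b ⊕ b = min(1, 0.428 + 0.428) = min(1, 0.856) = 0.856
b ⊕ 0 = min(1, 0.428 + 0.000) = min(1, 0.428) = 0.428
(b ⊕ b) ⊕ (b ⊕ 0) = min(1, 0.856 + 0.428) = min(1, 1.284) = 1.000
So the left factor is (b ⊕ b) ⊕ (b ⊕ 0) = 1.000.
b ∨ b = max(0.428, 0.428) = 0.428
So the right-hand bound is b ∨ b = 0.428.
The residuum of the Łukasiewicz t-norm gives the supremum: min(1, 1 − 1.000 + 0.428).
1 − 1.000 + 0.428 = 0.428, so t = min(1, 0.428) = 0.428.
Check: 1.000 ⊙ 0.428 = max(0, 0.428) = 0.428 ≤ 0.428.

0.428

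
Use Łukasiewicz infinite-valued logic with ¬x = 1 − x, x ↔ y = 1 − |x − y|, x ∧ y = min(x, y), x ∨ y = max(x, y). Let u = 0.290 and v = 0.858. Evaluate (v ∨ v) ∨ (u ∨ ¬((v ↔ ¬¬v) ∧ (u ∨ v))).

0.858

v ∨ v = max(0.858, 0.858) = 0.858
¬v = 1 − 0.858 = 0.142
¬¬v = 1 − 0.142 = 0.858
v ↔ ¬¬v = 1 − |0.858 − 0.858| = 1 − 0.000 = 1.000
u ∨ v = max(0.290, 0.858) = 0.858
(v ↔ ¬¬v) ∧ (u ∨ v) = min(1.000, 0.858) = 0.858
¬((v ↔ ¬¬v) ∧ (u ∨ v)) = 1 − 0.858 = 0.142
u ∨ ¬((v ↔ ¬¬v) ∧ (u ∨ v)) = max(0.290, 0.142) = 0.290
(v ∨ v) ∨ (u ∨ ¬((v ↔ ¬¬v) ∧ (u ∨ v))) = max(0.858, 0.290) = 0.858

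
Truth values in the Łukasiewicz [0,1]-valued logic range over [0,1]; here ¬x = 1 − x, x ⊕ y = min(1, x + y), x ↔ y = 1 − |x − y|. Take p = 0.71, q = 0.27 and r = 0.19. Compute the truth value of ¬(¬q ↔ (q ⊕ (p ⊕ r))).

0.27

¬q = 1 − 0.27 = 0.73
p ⊕ r = min(1, 0.71 + 0.19) = min(1, 0.90) = 0.90
q ⊕ (p ⊕ r) = min(1, 0.27 + 0.90) = min(1, 1.17) = 1.00
¬q ↔ (q ⊕ (p ⊕ r)) = 1 − |0.73 − 1.00| = 1 − 0.27 = 0.73
¬(¬q ↔ (q ⊕ (p ⊕ r))) = 1 − 0.73 = 0.27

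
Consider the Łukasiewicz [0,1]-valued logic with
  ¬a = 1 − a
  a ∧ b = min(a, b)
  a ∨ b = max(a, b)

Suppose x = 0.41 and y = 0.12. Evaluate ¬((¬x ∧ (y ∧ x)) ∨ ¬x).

0.41

¬x = 1 − 0.41 = 0.59
y ∧ x = min(0.12, 0.41) = 0.12
¬x ∧ (y ∧ x) = min(0.59, 0.12) = 0.12
(¬x ∧ (y ∧ x)) ∨ ¬x = max(0.12, 0.59) = 0.59
¬((¬x ∧ (y ∧ x)) ∨ ¬x) = 1 − 0.59 = 0.41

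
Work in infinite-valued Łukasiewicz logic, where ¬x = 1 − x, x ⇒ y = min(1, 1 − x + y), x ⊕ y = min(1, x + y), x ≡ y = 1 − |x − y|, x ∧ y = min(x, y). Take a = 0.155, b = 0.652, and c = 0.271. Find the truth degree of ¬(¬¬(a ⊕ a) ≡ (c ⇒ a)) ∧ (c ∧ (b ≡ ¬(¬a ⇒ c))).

a ⊕ a = min(1, 0.155 + 0.155) = min(1, 0.310) = 0.310
¬(a ⊕ a) = 1 − 0.310 = 0.690
¬¬(a ⊕ a) = 1 − 0.690 = 0.310
c ⇒ a = min(1, 1 − 0.271 + 0.155) = min(1, 0.884) = 0.884
¬¬(a ⊕ a) ≡ (c ⇒ a) = 1 − |0.310 − 0.884| = 1 − 0.574 = 0.426
¬(¬¬(a ⊕ a) ≡ (c ⇒ a)) = 1 − 0.426 = 0.574
¬a = 1 − 0.155 = 0.845
¬a ⇒ c = min(1, 1 − 0.845 + 0.271) = min(1, 0.426) = 0.426
¬(¬a ⇒ c) = 1 − 0.426 = 0.574
b ≡ ¬(¬a ⇒ c) = 1 − |0.652 − 0.574| = 1 − 0.078 = 0.922
c ∧ (b ≡ ¬(¬a ⇒ c)) = min(0.271, 0.922) = 0.271
¬(¬¬(a ⊕ a) ≡ (c ⇒ a)) ∧ (c ∧ (b ≡ ¬(¬a ⇒ c))) = min(0.574, 0.271) = 0.271

0.271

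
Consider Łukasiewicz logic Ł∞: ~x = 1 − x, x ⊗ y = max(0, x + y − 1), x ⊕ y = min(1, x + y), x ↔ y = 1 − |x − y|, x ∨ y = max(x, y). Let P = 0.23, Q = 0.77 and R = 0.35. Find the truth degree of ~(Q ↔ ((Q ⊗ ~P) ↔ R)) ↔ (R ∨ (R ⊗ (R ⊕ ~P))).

~P = 1 − 0.23 = 0.77
Q ⊗ ~P = max(0, 0.77 + 0.77 − 1) = max(0, 0.54) = 0.54
(Q ⊗ ~P) ↔ R = 1 − |0.54 − 0.35| = 1 − 0.19 = 0.81
Q ↔ ((Q ⊗ ~P) ↔ R) = 1 − |0.77 − 0.81| = 1 − 0.04 = 0.96
~(Q ↔ ((Q ⊗ ~P) ↔ R)) = 1 − 0.96 = 0.04
R ⊕ ~P = min(1, 0.35 + 0.77) = min(1, 1.12) = 1.00
R ⊗ (R ⊕ ~P) = max(0, 0.35 + 1.00 − 1) = max(0, 0.35) = 0.35
R ∨ (R ⊗ (R ⊕ ~P)) = max(0.35, 0.35) = 0.35
~(Q ↔ ((Q ⊗ ~P) ↔ R)) ↔ (R ∨ (R ⊗ (R ⊕ ~P))) = 1 − |0.04 − 0.35| = 1 − 0.31 = 0.69

0.69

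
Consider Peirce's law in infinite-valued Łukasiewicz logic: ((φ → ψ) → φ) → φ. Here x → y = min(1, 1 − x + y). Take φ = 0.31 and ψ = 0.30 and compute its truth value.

φ → ψ = min(1, 1 − 0.31 + 0.30) = min(1, 0.99) = 0.99
(φ → ψ) → φ = min(1, 1 − 0.99 + 0.31) = min(1, 0.32) = 0.32
((φ → ψ) → φ) → φ = min(1, 1 − 0.32 + 0.31) = min(1, 0.99) = 0.99
(The value 0.99 < 1 shows this instance is not satisfied; not a Ł∞-tautology in general.)

0.99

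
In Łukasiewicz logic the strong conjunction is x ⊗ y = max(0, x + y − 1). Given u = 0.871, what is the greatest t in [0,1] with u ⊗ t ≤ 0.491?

The residuum of the Łukasiewicz t-norm gives the supremum: min(1, 1 − 0.871 + 0.491).
1 − 0.871 + 0.491 = 0.620, so t = min(1, 0.620) = 0.620.
Check: 0.871 ⊗ 0.620 = max(0, 0.491) = 0.491 ≤ 0.491.

0.620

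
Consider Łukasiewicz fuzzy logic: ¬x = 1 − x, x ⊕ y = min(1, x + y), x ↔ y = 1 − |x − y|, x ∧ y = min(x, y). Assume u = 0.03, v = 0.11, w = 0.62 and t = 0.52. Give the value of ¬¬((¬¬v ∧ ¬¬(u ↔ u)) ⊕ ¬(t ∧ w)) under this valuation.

0.59

¬v = 1 − 0.11 = 0.89
¬¬v = 1 − 0.89 = 0.11
u ↔ u = 1 − |0.03 − 0.03| = 1 − 0.00 = 1.00
¬(u ↔ u) = 1 − 1.00 = 0.00
¬¬(u ↔ u) = 1 − 0.00 = 1.00
¬¬v ∧ ¬¬(u ↔ u) = min(0.11, 1.00) = 0.11
t ∧ w = min(0.52, 0.62) = 0.52
¬(t ∧ w) = 1 − 0.52 = 0.48
(¬¬v ∧ ¬¬(u ↔ u)) ⊕ ¬(t ∧ w) = min(1, 0.11 + 0.48) = min(1, 0.59) = 0.59
¬((¬¬v ∧ ¬¬(u ↔ u)) ⊕ ¬(t ∧ w)) = 1 − 0.59 = 0.41
¬¬((¬¬v ∧ ¬¬(u ↔ u)) ⊕ ¬(t ∧ w)) = 1 − 0.41 = 0.59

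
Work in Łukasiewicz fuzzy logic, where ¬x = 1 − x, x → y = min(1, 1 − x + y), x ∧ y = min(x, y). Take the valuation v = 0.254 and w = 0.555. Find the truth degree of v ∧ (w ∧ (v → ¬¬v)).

¬v = 1 − 0.254 = 0.746
¬¬v = 1 − 0.746 = 0.254
v → ¬¬v = min(1, 1 − 0.254 + 0.254) = min(1, 1.000) = 1.000
w ∧ (v → ¬¬v) = min(0.555, 1.000) = 0.555
v ∧ (w ∧ (v → ¬¬v)) = min(0.254, 0.555) = 0.254

0.254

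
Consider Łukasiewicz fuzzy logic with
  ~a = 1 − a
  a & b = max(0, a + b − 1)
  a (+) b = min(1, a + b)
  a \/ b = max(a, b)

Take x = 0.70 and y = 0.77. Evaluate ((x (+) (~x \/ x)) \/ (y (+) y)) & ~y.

0.23

~x = 1 − 0.70 = 0.30
~x \/ x = max(0.30, 0.70) = 0.70
x (+) (~x \/ x) = min(1, 0.70 + 0.70) = min(1, 1.40) = 1.00
y (+) y = min(1, 0.77 + 0.77) = min(1, 1.54) = 1.00
(x (+) (~x \/ x)) \/ (y (+) y) = max(1.00, 1.00) = 1.00
~y = 1 − 0.77 = 0.23
((x (+) (~x \/ x)) \/ (y (+) y)) & ~y = max(0, 1.00 + 0.23 − 1) = max(0, 0.23) = 0.23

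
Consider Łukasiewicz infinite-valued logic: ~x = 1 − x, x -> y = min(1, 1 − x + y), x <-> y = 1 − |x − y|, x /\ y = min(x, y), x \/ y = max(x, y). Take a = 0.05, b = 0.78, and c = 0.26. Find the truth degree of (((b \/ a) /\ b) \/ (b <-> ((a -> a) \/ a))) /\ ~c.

0.74

b \/ a = max(0.78, 0.05) = 0.78
(b \/ a) /\ b = min(0.78, 0.78) = 0.78
a -> a = min(1, 1 − 0.05 + 0.05) = min(1, 1.00) = 1.00
(a -> a) \/ a = max(1.00, 0.05) = 1.00
b <-> ((a -> a) \/ a) = 1 − |0.78 − 1.00| = 1 − 0.22 = 0.78
((b \/ a) /\ b) \/ (b <-> ((a -> a) \/ a)) = max(0.78, 0.78) = 0.78
~c = 1 − 0.26 = 0.74
(((b \/ a) /\ b) \/ (b <-> ((a -> a) \/ a))) /\ ~c = min(0.78, 0.74) = 0.74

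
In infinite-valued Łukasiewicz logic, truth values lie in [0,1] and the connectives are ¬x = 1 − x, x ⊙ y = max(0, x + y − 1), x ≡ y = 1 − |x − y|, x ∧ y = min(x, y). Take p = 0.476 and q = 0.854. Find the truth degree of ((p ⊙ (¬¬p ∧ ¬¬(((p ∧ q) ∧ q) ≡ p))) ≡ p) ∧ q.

0.524

¬p = 1 − 0.476 = 0.524
¬¬p = 1 − 0.524 = 0.476
p ∧ q = min(0.476, 0.854) = 0.476
(p ∧ q) ∧ q = min(0.476, 0.854) = 0.476
((p ∧ q) ∧ q) ≡ p = 1 − |0.476 − 0.476| = 1 − 0.000 = 1.000
¬(((p ∧ q) ∧ q) ≡ p) = 1 − 1.000 = 0.000
¬¬(((p ∧ q) ∧ q) ≡ p) = 1 − 0.000 = 1.000
¬¬p ∧ ¬¬(((p ∧ q) ∧ q) ≡ p) = min(0.476, 1.000) = 0.476
p ⊙ (¬¬p ∧ ¬¬(((p ∧ q) ∧ q) ≡ p)) = max(0, 0.476 + 0.476 − 1) = max(0, -0.048) = 0.000
(p ⊙ (¬¬p ∧ ¬¬(((p ∧ q) ∧ q) ≡ p))) ≡ p = 1 − |0.000 − 0.476| = 1 − 0.476 = 0.524
((p ⊙ (¬¬p ∧ ¬¬(((p ∧ q) ∧ q) ≡ p))) ≡ p) ∧ q = min(0.524, 0.854) = 0.524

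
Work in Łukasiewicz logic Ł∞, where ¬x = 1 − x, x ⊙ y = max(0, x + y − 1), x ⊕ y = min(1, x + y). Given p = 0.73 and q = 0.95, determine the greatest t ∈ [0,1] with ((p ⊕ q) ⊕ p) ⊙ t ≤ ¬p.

p ⊕ q = min(1, 0.73 + 0.95) = min(1, 1.68) = 1.00
(p ⊕ q) ⊕ p = min(1, 1.00 + 0.73) = min(1, 1.73) = 1.00
So the left factor is (p ⊕ q) ⊕ p = 1.00.
¬p = 1 − 0.73 = 0.27
So the right-hand bound is ¬p = 0.27.
The residuum of the Łukasiewicz t-norm gives the supremum: min(1, 1 − 1.00 + 0.27).
1 − 1.00 + 0.27 = 0.27, so t = min(1, 0.27) = 0.27.
Check: 1.00 ⊙ 0.27 = max(0, 0.27) = 0.27 ≤ 0.27.

0.27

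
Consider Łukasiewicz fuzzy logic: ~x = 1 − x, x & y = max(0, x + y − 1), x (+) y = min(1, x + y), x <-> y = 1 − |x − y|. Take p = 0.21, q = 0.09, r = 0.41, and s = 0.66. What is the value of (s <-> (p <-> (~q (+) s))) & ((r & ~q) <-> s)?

~q = 1 − 0.09 = 0.91
~q (+) s = min(1, 0.91 + 0.66) = min(1, 1.57) = 1.00
p <-> (~q (+) s) = 1 − |0.21 − 1.00| = 1 − 0.79 = 0.21
s <-> (p <-> (~q (+) s)) = 1 − |0.66 − 0.21| = 1 − 0.45 = 0.55
r & ~q = max(0, 0.41 + 0.91 − 1) = max(0, 0.32) = 0.32
(r & ~q) <-> s = 1 − |0.32 − 0.66| = 1 − 0.34 = 0.66
(s <-> (p <-> (~q (+) s))) & ((r & ~q) <-> s) = max(0, 0.55 + 0.66 − 1) = max(0, 0.21) = 0.21

0.21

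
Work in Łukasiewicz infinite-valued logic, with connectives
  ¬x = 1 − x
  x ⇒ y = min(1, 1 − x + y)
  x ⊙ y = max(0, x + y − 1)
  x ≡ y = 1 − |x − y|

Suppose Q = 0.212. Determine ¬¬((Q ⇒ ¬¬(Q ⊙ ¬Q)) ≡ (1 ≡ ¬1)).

0.212

¬Q = 1 − 0.212 = 0.788
Q ⊙ ¬Q = max(0, 0.212 + 0.788 − 1) = max(0, 0.000) = 0.000
¬(Q ⊙ ¬Q) = 1 − 0.000 = 1.000
¬¬(Q ⊙ ¬Q) = 1 − 1.000 = 0.000
Q ⇒ ¬¬(Q ⊙ ¬Q) = min(1, 1 − 0.212 + 0.000) = min(1, 0.788) = 0.788
¬1 = 1 − 1.000 = 0.000
1 ≡ ¬1 = 1 − |1.000 − 0.000| = 1 − 1.000 = 0.000
(Q ⇒ ¬¬(Q ⊙ ¬Q)) ≡ (1 ≡ ¬1) = 1 − |0.788 − 0.000| = 1 − 0.788 = 0.212
¬((Q ⇒ ¬¬(Q ⊙ ¬Q)) ≡ (1 ≡ ¬1)) = 1 − 0.212 = 0.788
¬¬((Q ⇒ ¬¬(Q ⊙ ¬Q)) ≡ (1 ≡ ¬1)) = 1 − 0.788 = 0.212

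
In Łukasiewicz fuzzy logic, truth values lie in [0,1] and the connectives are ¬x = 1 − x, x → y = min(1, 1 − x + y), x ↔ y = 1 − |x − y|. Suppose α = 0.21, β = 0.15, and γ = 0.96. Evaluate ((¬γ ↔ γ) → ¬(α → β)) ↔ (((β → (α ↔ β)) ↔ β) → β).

0.98

¬γ = 1 − 0.96 = 0.04
¬γ ↔ γ = 1 − |0.04 − 0.96| = 1 − 0.92 = 0.08
α → β = min(1, 1 − 0.21 + 0.15) = min(1, 0.94) = 0.94
¬(α → β) = 1 − 0.94 = 0.06
(¬γ ↔ γ) → ¬(α → β) = min(1, 1 − 0.08 + 0.06) = min(1, 0.98) = 0.98
α ↔ β = 1 − |0.21 − 0.15| = 1 − 0.06 = 0.94
β → (α ↔ β) = min(1, 1 − 0.15 + 0.94) = min(1, 1.79) = 1.00
(β → (α ↔ β)) ↔ β = 1 − |1.00 − 0.15| = 1 − 0.85 = 0.15
((β → (α ↔ β)) ↔ β) → β = min(1, 1 − 0.15 + 0.15) = min(1, 1.00) = 1.00
((¬γ ↔ γ) → ¬(α → β)) ↔ (((β → (α ↔ β)) ↔ β) → β) = 1 − |0.98 − 1.00| = 1 − 0.02 = 0.98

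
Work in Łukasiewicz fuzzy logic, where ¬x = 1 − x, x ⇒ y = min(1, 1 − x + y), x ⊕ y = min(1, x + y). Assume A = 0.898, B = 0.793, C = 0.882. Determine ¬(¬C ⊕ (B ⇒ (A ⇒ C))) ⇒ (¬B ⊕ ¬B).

1.000

¬C = 1 − 0.882 = 0.118
A ⇒ C = min(1, 1 − 0.898 + 0.882) = min(1, 0.984) = 0.984
B ⇒ (A ⇒ C) = min(1, 1 − 0.793 + 0.984) = min(1, 1.191) = 1.000
¬C ⊕ (B ⇒ (A ⇒ C)) = min(1, 0.118 + 1.000) = min(1, 1.118) = 1.000
¬(¬C ⊕ (B ⇒ (A ⇒ C))) = 1 − 1.000 = 0.000
¬B = 1 − 0.793 = 0.207
¬B ⊕ ¬B = min(1, 0.207 + 0.207) = min(1, 0.414) = 0.414
¬(¬C ⊕ (B ⇒ (A ⇒ C))) ⇒ (¬B ⊕ ¬B) = min(1, 1 − 0.000 + 0.414) = min(1, 1.414) = 1.000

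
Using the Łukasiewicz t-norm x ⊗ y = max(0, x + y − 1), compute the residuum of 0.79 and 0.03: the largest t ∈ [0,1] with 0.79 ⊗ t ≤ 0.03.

The residuum of the Łukasiewicz t-norm gives the supremum: min(1, 1 − 0.79 + 0.03).
1 − 0.79 + 0.03 = 0.24, so t = min(1, 0.24) = 0.24.
Check: 0.79 ⊗ 0.24 = max(0, 0.03) = 0.03 ≤ 0.03.

0.24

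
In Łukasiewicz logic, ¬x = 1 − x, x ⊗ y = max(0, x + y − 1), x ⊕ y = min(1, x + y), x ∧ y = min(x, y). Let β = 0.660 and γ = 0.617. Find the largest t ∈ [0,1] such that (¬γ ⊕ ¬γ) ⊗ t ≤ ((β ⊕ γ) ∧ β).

¬γ = 1 − 0.617 = 0.383
¬γ ⊕ ¬γ = min(1, 0.383 + 0.383) = min(1, 0.766) = 0.766
So the left factor is ¬γ ⊕ ¬γ = 0.766.
β ⊕ γ = min(1, 0.660 + 0.617) = min(1, 1.277) = 1.000
(β ⊕ γ) ∧ β = min(1.000, 0.660) = 0.660
So the right-hand bound is (β ⊕ γ) ∧ β = 0.660.
The residuum of the Łukasiewicz t-norm gives the supremum: min(1, 1 − 0.766 + 0.660).
1 − 0.766 + 0.660 = 0.894, so t = min(1, 0.894) = 0.894.
Check: 0.766 ⊗ 0.894 = max(0, 0.660) = 0.660 ≤ 0.660.

0.894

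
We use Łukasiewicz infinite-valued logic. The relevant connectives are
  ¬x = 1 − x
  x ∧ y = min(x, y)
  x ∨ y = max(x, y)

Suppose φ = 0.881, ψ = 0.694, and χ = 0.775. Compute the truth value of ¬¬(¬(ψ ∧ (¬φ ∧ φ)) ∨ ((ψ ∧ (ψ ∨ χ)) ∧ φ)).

0.881

¬φ = 1 − 0.881 = 0.119
¬φ ∧ φ = min(0.119, 0.881) = 0.119
ψ ∧ (¬φ ∧ φ) = min(0.694, 0.119) = 0.119
¬(ψ ∧ (¬φ ∧ φ)) = 1 − 0.119 = 0.881
ψ ∨ χ = max(0.694, 0.775) = 0.775
ψ ∧ (ψ ∨ χ) = min(0.694, 0.775) = 0.694
(ψ ∧ (ψ ∨ χ)) ∧ φ = min(0.694, 0.881) = 0.694
¬(ψ ∧ (¬φ ∧ φ)) ∨ ((ψ ∧ (ψ ∨ χ)) ∧ φ) = max(0.881, 0.694) = 0.881
¬(¬(ψ ∧ (¬φ ∧ φ)) ∨ ((ψ ∧ (ψ ∨ χ)) ∧ φ)) = 1 − 0.881 = 0.119
¬¬(¬(ψ ∧ (¬φ ∧ φ)) ∨ ((ψ ∧ (ψ ∨ χ)) ∧ φ)) = 1 − 0.119 = 0.881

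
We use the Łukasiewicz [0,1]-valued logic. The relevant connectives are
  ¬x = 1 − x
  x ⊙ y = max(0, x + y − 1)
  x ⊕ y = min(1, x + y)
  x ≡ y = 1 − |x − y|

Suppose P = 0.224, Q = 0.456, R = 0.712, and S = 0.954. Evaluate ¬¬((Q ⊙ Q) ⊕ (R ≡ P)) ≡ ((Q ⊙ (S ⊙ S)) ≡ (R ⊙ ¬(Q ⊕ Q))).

Q ⊙ Q = max(0, 0.456 + 0.456 − 1) = max(0, -0.088) = 0.000
R ≡ P = 1 − |0.712 − 0.224| = 1 − 0.488 = 0.512
(Q ⊙ Q) ⊕ (R ≡ P) = min(1, 0.000 + 0.512) = min(1, 0.512) = 0.512
¬((Q ⊙ Q) ⊕ (R ≡ P)) = 1 − 0.512 = 0.488
¬¬((Q ⊙ Q) ⊕ (R ≡ P)) = 1 − 0.488 = 0.512
S ⊙ S = max(0, 0.954 + 0.954 − 1) = max(0, 0.908) = 0.908
Q ⊙ (S ⊙ S) = max(0, 0.456 + 0.908 − 1) = max(0, 0.364) = 0.364
Q ⊕ Q = min(1, 0.456 + 0.456) = min(1, 0.912) = 0.912
¬(Q ⊕ Q) = 1 − 0.912 = 0.088
R ⊙ ¬(Q ⊕ Q) = max(0, 0.712 + 0.088 − 1) = max(0, -0.200) = 0.000
(Q ⊙ (S ⊙ S)) ≡ (R ⊙ ¬(Q ⊕ Q)) = 1 − |0.364 − 0.000| = 1 − 0.364 = 0.636
¬¬((Q ⊙ Q) ⊕ (R ≡ P)) ≡ ((Q ⊙ (S ⊙ S)) ≡ (R ⊙ ¬(Q ⊕ Q))) = 1 − |0.512 − 0.636| = 1 − 0.124 = 0.876

0.876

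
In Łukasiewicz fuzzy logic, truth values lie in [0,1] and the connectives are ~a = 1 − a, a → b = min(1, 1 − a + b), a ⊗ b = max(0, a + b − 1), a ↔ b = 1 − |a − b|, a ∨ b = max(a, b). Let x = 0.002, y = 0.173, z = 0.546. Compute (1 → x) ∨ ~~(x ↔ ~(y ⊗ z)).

0.002

1 → x = min(1, 1 − 1.000 + 0.002) = min(1, 0.002) = 0.002
y ⊗ z = max(0, 0.173 + 0.546 − 1) = max(0, -0.281) = 0.000
~(y ⊗ z) = 1 − 0.000 = 1.000
x ↔ ~(y ⊗ z) = 1 − |0.002 − 1.000| = 1 − 0.998 = 0.002
~(x ↔ ~(y ⊗ z)) = 1 − 0.002 = 0.998
~~(x ↔ ~(y ⊗ z)) = 1 − 0.998 = 0.002
(1 → x) ∨ ~~(x ↔ ~(y ⊗ z)) = max(0.002, 0.002) = 0.002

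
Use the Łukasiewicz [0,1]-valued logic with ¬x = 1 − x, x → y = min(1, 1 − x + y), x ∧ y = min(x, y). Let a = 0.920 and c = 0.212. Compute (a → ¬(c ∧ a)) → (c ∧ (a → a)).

0.344

c ∧ a = min(0.212, 0.920) = 0.212
¬(c ∧ a) = 1 − 0.212 = 0.788
a → ¬(c ∧ a) = min(1, 1 − 0.920 + 0.788) = min(1, 0.868) = 0.868
a → a = min(1, 1 − 0.920 + 0.920) = min(1, 1.000) = 1.000
c ∧ (a → a) = min(0.212, 1.000) = 0.212
(a → ¬(c ∧ a)) → (c ∧ (a → a)) = min(1, 1 − 0.868 + 0.212) = min(1, 0.344) = 0.344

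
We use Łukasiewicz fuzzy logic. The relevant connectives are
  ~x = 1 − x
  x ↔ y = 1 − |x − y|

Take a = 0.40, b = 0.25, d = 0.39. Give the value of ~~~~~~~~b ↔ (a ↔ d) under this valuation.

0.26

~b = 1 − 0.25 = 0.75
~~b = 1 − 0.75 = 0.25
~~~b = 1 − 0.25 = 0.75
~~~~b = 1 − 0.75 = 0.25
~~~~~b = 1 − 0.25 = 0.75
~~~~~~b = 1 − 0.75 = 0.25
~~~~~~~b = 1 − 0.25 = 0.75
~~~~~~~~b = 1 − 0.75 = 0.25
a ↔ d = 1 − |0.40 − 0.39| = 1 − 0.01 = 0.99
~~~~~~~~b ↔ (a ↔ d) = 1 − |0.25 − 0.99| = 1 − 0.74 = 0.26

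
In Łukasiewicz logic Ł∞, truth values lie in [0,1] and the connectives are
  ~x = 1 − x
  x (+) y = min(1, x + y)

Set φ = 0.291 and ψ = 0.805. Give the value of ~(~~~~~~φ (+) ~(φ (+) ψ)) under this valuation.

0.709

~φ = 1 − 0.291 = 0.709
~~φ = 1 − 0.709 = 0.291
~~~φ = 1 − 0.291 = 0.709
~~~~φ = 1 − 0.709 = 0.291
~~~~~φ = 1 − 0.291 = 0.709
~~~~~~φ = 1 − 0.709 = 0.291
φ (+) ψ = min(1, 0.291 + 0.805) = min(1, 1.096) = 1.000
~(φ (+) ψ) = 1 − 1.000 = 0.000
~~~~~~φ (+) ~(φ (+) ψ) = min(1, 0.291 + 0.000) = min(1, 0.291) = 0.291
~(~~~~~~φ (+) ~(φ (+) ψ)) = 1 − 0.291 = 0.709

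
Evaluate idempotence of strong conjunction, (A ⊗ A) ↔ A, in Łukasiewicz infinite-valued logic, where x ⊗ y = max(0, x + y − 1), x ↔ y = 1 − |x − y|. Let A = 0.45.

A ⊗ A = max(0, 0.45 + 0.45 − 1) = max(0, -0.10) = 0.00
(A ⊗ A) ↔ A = 1 − |0.00 − 0.45| = 1 − 0.45 = 0.55
(The value 0.55 < 1 shows this instance is not satisfied; fails in Ł∞ since a ⊗ a = max(0, 2a−1) ≠ a in general.)

0.55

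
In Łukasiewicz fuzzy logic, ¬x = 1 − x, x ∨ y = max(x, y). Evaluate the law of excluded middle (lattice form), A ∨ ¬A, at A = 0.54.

0.54

¬A = 1 − 0.54 = 0.46
A ∨ ¬A = max(0.54, 0.46) = 0.54
(The value 0.54 < 1 shows this instance is not satisfied; not a Ł∞-tautology — its value is max(a, 1−a).)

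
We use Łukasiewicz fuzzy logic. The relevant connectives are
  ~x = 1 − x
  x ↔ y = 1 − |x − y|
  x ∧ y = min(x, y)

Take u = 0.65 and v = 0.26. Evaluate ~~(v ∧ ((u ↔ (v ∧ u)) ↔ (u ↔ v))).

v ∧ u = min(0.26, 0.65) = 0.26
u ↔ (v ∧ u) = 1 − |0.65 − 0.26| = 1 − 0.39 = 0.61
u ↔ v = 1 − |0.65 − 0.26| = 1 − 0.39 = 0.61
(u ↔ (v ∧ u)) ↔ (u ↔ v) = 1 − |0.61 − 0.61| = 1 − 0.00 = 1.00
v ∧ ((u ↔ (v ∧ u)) ↔ (u ↔ v)) = min(0.26, 1.00) = 0.26
~(v ∧ ((u ↔ (v ∧ u)) ↔ (u ↔ v))) = 1 − 0.26 = 0.74
~~(v ∧ ((u ↔ (v ∧ u)) ↔ (u ↔ v))) = 1 − 0.74 = 0.26

0.26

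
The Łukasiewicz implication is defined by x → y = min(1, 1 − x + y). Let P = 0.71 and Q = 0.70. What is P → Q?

0.99

P → Q = min(1, 1 − 0.71 + 0.70) = min(1, 0.99) = 0.99
For comparison, the Gödel implication (1 if x ≤ y else y) would give 0.70.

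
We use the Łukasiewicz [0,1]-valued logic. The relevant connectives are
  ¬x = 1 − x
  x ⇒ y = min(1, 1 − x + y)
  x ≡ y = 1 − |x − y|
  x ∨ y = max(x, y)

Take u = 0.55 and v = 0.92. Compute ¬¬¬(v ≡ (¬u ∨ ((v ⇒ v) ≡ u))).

0.37

¬u = 1 − 0.55 = 0.45
v ⇒ v = min(1, 1 − 0.92 + 0.92) = min(1, 1.00) = 1.00
(v ⇒ v) ≡ u = 1 − |1.00 − 0.55| = 1 − 0.45 = 0.55
¬u ∨ ((v ⇒ v) ≡ u) = max(0.45, 0.55) = 0.55
v ≡ (¬u ∨ ((v ⇒ v) ≡ u)) = 1 − |0.92 − 0.55| = 1 − 0.37 = 0.63
¬(v ≡ (¬u ∨ ((v ⇒ v) ≡ u))) = 1 − 0.63 = 0.37
¬¬(v ≡ (¬u ∨ ((v ⇒ v) ≡ u))) = 1 − 0.37 = 0.63
¬¬¬(v ≡ (¬u ∨ ((v ⇒ v) ≡ u))) = 1 − 0.63 = 0.37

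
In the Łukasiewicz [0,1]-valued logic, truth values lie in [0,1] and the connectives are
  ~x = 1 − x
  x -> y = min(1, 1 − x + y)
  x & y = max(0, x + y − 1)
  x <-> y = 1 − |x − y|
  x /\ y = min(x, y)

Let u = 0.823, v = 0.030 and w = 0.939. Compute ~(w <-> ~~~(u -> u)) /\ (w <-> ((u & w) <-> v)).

0.329

u -> u = min(1, 1 − 0.823 + 0.823) = min(1, 1.000) = 1.000
~(u -> u) = 1 − 1.000 = 0.000
~~(u -> u) = 1 − 0.000 = 1.000
~~~(u -> u) = 1 − 1.000 = 0.000
w <-> ~~~(u -> u) = 1 − |0.939 − 0.000| = 1 − 0.939 = 0.061
~(w <-> ~~~(u -> u)) = 1 − 0.061 = 0.939
u & w = max(0, 0.823 + 0.939 − 1) = max(0, 0.762) = 0.762
(u & w) <-> v = 1 − |0.762 − 0.030| = 1 − 0.732 = 0.268
w <-> ((u & w) <-> v) = 1 − |0.939 − 0.268| = 1 − 0.671 = 0.329
~(w <-> ~~~(u -> u)) /\ (w <-> ((u & w) <-> v)) = min(0.939, 0.329) = 0.329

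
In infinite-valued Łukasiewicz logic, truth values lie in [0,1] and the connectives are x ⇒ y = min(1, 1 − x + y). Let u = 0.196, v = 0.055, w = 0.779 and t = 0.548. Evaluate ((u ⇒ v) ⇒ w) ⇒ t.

u ⇒ v = min(1, 1 − 0.196 + 0.055) = min(1, 0.859) = 0.859
(u ⇒ v) ⇒ w = min(1, 1 − 0.859 + 0.779) = min(1, 0.920) = 0.920
((u ⇒ v) ⇒ w) ⇒ t = min(1, 1 − 0.920 + 0.548) = min(1, 0.628) = 0.628

0.628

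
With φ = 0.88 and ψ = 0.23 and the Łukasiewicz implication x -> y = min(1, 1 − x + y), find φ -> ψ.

0.35

φ -> ψ = min(1, 1 − 0.88 + 0.23) = min(1, 0.35) = 0.35
For comparison, the Gödel implication (1 if x ≤ y else y) would give 0.23.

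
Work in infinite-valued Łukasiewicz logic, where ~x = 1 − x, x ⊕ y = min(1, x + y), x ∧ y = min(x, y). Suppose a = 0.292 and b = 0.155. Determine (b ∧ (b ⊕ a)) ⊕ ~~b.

0.310

b ⊕ a = min(1, 0.155 + 0.292) = min(1, 0.447) = 0.447
b ∧ (b ⊕ a) = min(0.155, 0.447) = 0.155
~b = 1 − 0.155 = 0.845
~~b = 1 − 0.845 = 0.155
(b ∧ (b ⊕ a)) ⊕ ~~b = min(1, 0.155 + 0.155) = min(1, 0.310) = 0.310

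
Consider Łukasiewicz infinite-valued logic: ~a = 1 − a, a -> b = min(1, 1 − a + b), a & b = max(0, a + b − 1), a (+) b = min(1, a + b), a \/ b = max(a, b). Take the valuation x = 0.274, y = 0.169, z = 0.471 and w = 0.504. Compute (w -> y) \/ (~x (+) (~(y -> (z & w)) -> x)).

w -> y = min(1, 1 − 0.504 + 0.169) = min(1, 0.665) = 0.665
~x = 1 − 0.274 = 0.726
z & w = max(0, 0.471 + 0.504 − 1) = max(0, -0.025) = 0.000
y -> (z & w) = min(1, 1 − 0.169 + 0.000) = min(1, 0.831) = 0.831
~(y -> (z & w)) = 1 − 0.831 = 0.169
~(y -> (z & w)) -> x = min(1, 1 − 0.169 + 0.274) = min(1, 1.105) = 1.000
~x (+) (~(y -> (z & w)) -> x) = min(1, 0.726 + 1.000) = min(1, 1.726) = 1.000
(w -> y) \/ (~x (+) (~(y -> (z & w)) -> x)) = max(0.665, 1.000) = 1.000

1.000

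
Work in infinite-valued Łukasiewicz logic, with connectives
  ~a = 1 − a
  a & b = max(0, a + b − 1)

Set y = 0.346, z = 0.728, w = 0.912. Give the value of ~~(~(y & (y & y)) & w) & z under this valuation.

0.640

y & y = max(0, 0.346 + 0.346 − 1) = max(0, -0.308) = 0.000
y & (y & y) = max(0, 0.346 + 0.000 − 1) = max(0, -0.654) = 0.000
~(y & (y & y)) = 1 − 0.000 = 1.000
~(y & (y & y)) & w = max(0, 1.000 + 0.912 − 1) = max(0, 0.912) = 0.912
~(~(y & (y & y)) & w) = 1 − 0.912 = 0.088
~~(~(y & (y & y)) & w) = 1 − 0.088 = 0.912
~~(~(y & (y & y)) & w) & z = max(0, 0.912 + 0.728 − 1) = max(0, 0.640) = 0.640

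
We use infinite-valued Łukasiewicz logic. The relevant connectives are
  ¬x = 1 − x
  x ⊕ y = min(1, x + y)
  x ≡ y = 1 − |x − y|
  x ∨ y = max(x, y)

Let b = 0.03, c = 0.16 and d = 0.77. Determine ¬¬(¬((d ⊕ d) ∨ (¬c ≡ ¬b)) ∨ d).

d ⊕ d = min(1, 0.77 + 0.77) = min(1, 1.54) = 1.00
¬c = 1 − 0.16 = 0.84
¬b = 1 − 0.03 = 0.97
¬c ≡ ¬b = 1 − |0.84 − 0.97| = 1 − 0.13 = 0.87
(d ⊕ d) ∨ (¬c ≡ ¬b) = max(1.00, 0.87) = 1.00
¬((d ⊕ d) ∨ (¬c ≡ ¬b)) = 1 − 1.00 = 0.00
¬((d ⊕ d) ∨ (¬c ≡ ¬b)) ∨ d = max(0.00, 0.77) = 0.77
¬(¬((d ⊕ d) ∨ (¬c ≡ ¬b)) ∨ d) = 1 − 0.77 = 0.23
¬¬(¬((d ⊕ d) ∨ (¬c ≡ ¬b)) ∨ d) = 1 − 0.23 = 0.77

0.77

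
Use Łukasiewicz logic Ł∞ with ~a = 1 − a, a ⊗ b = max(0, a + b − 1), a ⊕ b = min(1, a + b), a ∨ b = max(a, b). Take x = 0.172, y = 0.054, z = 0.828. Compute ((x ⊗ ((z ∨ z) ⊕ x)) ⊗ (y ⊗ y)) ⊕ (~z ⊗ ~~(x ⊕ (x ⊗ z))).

z ∨ z = max(0.828, 0.828) = 0.828
(z ∨ z) ⊕ x = min(1, 0.828 + 0.172) = min(1, 1.000) = 1.000
x ⊗ ((z ∨ z) ⊕ x) = max(0, 0.172 + 1.000 − 1) = max(0, 0.172) = 0.172
y ⊗ y = max(0, 0.054 + 0.054 − 1) = max(0, -0.892) = 0.000
(x ⊗ ((z ∨ z) ⊕ x)) ⊗ (y ⊗ y) = max(0, 0.172 + 0.000 − 1) = max(0, -0.828) = 0.000
~z = 1 − 0.828 = 0.172
x ⊗ z = max(0, 0.172 + 0.828 − 1) = max(0, 0.000) = 0.000
x ⊕ (x ⊗ z) = min(1, 0.172 + 0.000) = min(1, 0.172) = 0.172
~(x ⊕ (x ⊗ z)) = 1 − 0.172 = 0.828
~~(x ⊕ (x ⊗ z)) = 1 − 0.828 = 0.172
~z ⊗ ~~(x ⊕ (x ⊗ z)) = max(0, 0.172 + 0.172 − 1) = max(0, -0.656) = 0.000
((x ⊗ ((z ∨ z) ⊕ x)) ⊗ (y ⊗ y)) ⊕ (~z ⊗ ~~(x ⊕ (x ⊗ z))) = min(1, 0.000 + 0.000) = min(1, 0.000) = 0.000

0.000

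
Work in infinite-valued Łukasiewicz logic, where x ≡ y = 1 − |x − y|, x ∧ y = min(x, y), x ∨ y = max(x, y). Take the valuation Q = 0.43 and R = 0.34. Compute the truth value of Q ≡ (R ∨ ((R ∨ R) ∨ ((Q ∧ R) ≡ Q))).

R ∨ R = max(0.34, 0.34) = 0.34
Q ∧ R = min(0.43, 0.34) = 0.34
(Q ∧ R) ≡ Q = 1 − |0.34 − 0.43| = 1 − 0.09 = 0.91
(R ∨ R) ∨ ((Q ∧ R) ≡ Q) = max(0.34, 0.91) = 0.91
R ∨ ((R ∨ R) ∨ ((Q ∧ R) ≡ Q)) = max(0.34, 0.91) = 0.91
Q ≡ (R ∨ ((R ∨ R) ∨ ((Q ∧ R) ≡ Q))) = 1 − |0.43 − 0.91| = 1 − 0.48 = 0.52

0.52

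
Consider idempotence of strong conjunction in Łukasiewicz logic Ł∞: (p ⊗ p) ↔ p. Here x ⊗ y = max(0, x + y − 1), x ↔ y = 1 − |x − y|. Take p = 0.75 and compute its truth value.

0.75

p ⊗ p = max(0, 0.75 + 0.75 − 1) = max(0, 0.50) = 0.50
(p ⊗ p) ↔ p = 1 − |0.50 − 0.75| = 1 − 0.25 = 0.75
(The value 0.75 < 1 shows this instance is not satisfied; fails in Ł∞ since a ⊗ a = max(0, 2a−1) ≠ a in general.)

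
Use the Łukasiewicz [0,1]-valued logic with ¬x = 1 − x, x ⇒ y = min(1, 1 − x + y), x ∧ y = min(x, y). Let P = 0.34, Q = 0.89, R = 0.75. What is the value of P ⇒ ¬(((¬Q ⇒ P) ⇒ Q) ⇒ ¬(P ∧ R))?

¬Q = 1 − 0.89 = 0.11
¬Q ⇒ P = min(1, 1 − 0.11 + 0.34) = min(1, 1.23) = 1.00
(¬Q ⇒ P) ⇒ Q = min(1, 1 − 1.00 + 0.89) = min(1, 0.89) = 0.89
P ∧ R = min(0.34, 0.75) = 0.34
¬(P ∧ R) = 1 − 0.34 = 0.66
((¬Q ⇒ P) ⇒ Q) ⇒ ¬(P ∧ R) = min(1, 1 − 0.89 + 0.66) = min(1, 0.77) = 0.77
¬(((¬Q ⇒ P) ⇒ Q) ⇒ ¬(P ∧ R)) = 1 − 0.77 = 0.23
P ⇒ ¬(((¬Q ⇒ P) ⇒ Q) ⇒ ¬(P ∧ R)) = min(1, 1 − 0.34 + 0.23) = min(1, 0.89) = 0.89

0.89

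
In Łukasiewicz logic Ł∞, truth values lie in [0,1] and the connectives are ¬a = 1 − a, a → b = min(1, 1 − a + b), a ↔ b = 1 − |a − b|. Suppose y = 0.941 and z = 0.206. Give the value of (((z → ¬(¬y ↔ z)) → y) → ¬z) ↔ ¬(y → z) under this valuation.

0.941

¬y = 1 − 0.941 = 0.059
¬y ↔ z = 1 − |0.059 − 0.206| = 1 − 0.147 = 0.853
¬(¬y ↔ z) = 1 − 0.853 = 0.147
z → ¬(¬y ↔ z) = min(1, 1 − 0.206 + 0.147) = min(1, 0.941) = 0.941
(z → ¬(¬y ↔ z)) → y = min(1, 1 − 0.941 + 0.941) = min(1, 1.000) = 1.000
¬z = 1 − 0.206 = 0.794
((z → ¬(¬y ↔ z)) → y) → ¬z = min(1, 1 − 1.000 + 0.794) = min(1, 0.794) = 0.794
y → z = min(1, 1 − 0.941 + 0.206) = min(1, 0.265) = 0.265
¬(y → z) = 1 − 0.265 = 0.735
(((z → ¬(¬y ↔ z)) → y) → ¬z) ↔ ¬(y → z) = 1 − |0.794 − 0.735| = 1 − 0.059 = 0.941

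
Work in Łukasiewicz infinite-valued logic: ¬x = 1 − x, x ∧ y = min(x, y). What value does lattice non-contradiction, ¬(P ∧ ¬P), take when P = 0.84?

0.84

¬P = 1 − 0.84 = 0.16
P ∧ ¬P = min(0.84, 0.16) = 0.16
¬(P ∧ ¬P) = 1 − 0.16 = 0.84
(The value 0.84 < 1 shows this instance is not satisfied; not a Ł∞-tautology — its value is 1 − min(a, 1−a).)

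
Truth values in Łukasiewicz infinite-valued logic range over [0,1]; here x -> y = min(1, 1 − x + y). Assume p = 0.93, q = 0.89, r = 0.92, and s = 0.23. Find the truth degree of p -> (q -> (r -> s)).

0.49

r -> s = min(1, 1 − 0.92 + 0.23) = min(1, 0.31) = 0.31
q -> (r -> s) = min(1, 1 − 0.89 + 0.31) = min(1, 0.42) = 0.42
p -> (q -> (r -> s)) = min(1, 1 − 0.93 + 0.42) = min(1, 0.49) = 0.49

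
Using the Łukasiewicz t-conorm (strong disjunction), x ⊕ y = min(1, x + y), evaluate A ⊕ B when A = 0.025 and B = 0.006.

A ⊕ B = min(1, 0.025 + 0.006) = min(1, 0.031) = 0.031
For comparison, the Gödel t-conorm max(x, y) would give 0.025.

0.031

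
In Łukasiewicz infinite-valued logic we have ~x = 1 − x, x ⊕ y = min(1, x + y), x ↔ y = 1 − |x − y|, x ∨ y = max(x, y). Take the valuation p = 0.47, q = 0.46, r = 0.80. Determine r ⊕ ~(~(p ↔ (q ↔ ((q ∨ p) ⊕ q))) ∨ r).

q ∨ p = max(0.46, 0.47) = 0.47
(q ∨ p) ⊕ q = min(1, 0.47 + 0.46) = min(1, 0.93) = 0.93
q ↔ ((q ∨ p) ⊕ q) = 1 − |0.46 − 0.93| = 1 − 0.47 = 0.53
p ↔ (q ↔ ((q ∨ p) ⊕ q)) = 1 − |0.47 − 0.53| = 1 − 0.06 = 0.94
~(p ↔ (q ↔ ((q ∨ p) ⊕ q))) = 1 − 0.94 = 0.06
~(p ↔ (q ↔ ((q ∨ p) ⊕ q))) ∨ r = max(0.06, 0.80) = 0.80
~(~(p ↔ (q ↔ ((q ∨ p) ⊕ q))) ∨ r) = 1 − 0.80 = 0.20
r ⊕ ~(~(p ↔ (q ↔ ((q ∨ p) ⊕ q))) ∨ r) = min(1, 0.80 + 0.20) = min(1, 1.00) = 1.00

1.00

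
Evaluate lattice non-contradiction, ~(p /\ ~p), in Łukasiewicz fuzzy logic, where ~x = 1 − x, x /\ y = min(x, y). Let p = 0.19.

0.81

~p = 1 − 0.19 = 0.81
p /\ ~p = min(0.19, 0.81) = 0.19
~(p /\ ~p) = 1 − 0.19 = 0.81
(The value 0.81 < 1 shows this instance is not satisfied; not a Ł∞-tautology — its value is 1 − min(a, 1−a).)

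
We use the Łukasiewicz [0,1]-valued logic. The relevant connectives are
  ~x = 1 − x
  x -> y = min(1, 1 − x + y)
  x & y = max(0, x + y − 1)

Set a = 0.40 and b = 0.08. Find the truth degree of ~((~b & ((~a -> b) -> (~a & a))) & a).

~b = 1 − 0.08 = 0.92
~a = 1 − 0.40 = 0.60
~a -> b = min(1, 1 − 0.60 + 0.08) = min(1, 0.48) = 0.48
~a & a = max(0, 0.60 + 0.40 − 1) = max(0, 0.00) = 0.00
(~a -> b) -> (~a & a) = min(1, 1 − 0.48 + 0.00) = min(1, 0.52) = 0.52
~b & ((~a -> b) -> (~a & a)) = max(0, 0.92 + 0.52 − 1) = max(0, 0.44) = 0.44
(~b & ((~a -> b) -> (~a & a))) & a = max(0, 0.44 + 0.40 − 1) = max(0, -0.16) = 0.00
~((~b & ((~a -> b) -> (~a & a))) & a) = 1 − 0.00 = 1.00

1.00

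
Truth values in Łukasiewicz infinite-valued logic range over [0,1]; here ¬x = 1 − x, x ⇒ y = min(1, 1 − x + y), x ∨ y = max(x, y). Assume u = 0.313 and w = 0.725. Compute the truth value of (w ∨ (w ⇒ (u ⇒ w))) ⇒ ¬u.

u ⇒ w = min(1, 1 − 0.313 + 0.725) = min(1, 1.412) = 1.000
w ⇒ (u ⇒ w) = min(1, 1 − 0.725 + 1.000) = min(1, 1.275) = 1.000
w ∨ (w ⇒ (u ⇒ w)) = max(0.725, 1.000) = 1.000
¬u = 1 − 0.313 = 0.687
(w ∨ (w ⇒ (u ⇒ w))) ⇒ ¬u = min(1, 1 − 1.000 + 0.687) = min(1, 0.687) = 0.687

0.687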